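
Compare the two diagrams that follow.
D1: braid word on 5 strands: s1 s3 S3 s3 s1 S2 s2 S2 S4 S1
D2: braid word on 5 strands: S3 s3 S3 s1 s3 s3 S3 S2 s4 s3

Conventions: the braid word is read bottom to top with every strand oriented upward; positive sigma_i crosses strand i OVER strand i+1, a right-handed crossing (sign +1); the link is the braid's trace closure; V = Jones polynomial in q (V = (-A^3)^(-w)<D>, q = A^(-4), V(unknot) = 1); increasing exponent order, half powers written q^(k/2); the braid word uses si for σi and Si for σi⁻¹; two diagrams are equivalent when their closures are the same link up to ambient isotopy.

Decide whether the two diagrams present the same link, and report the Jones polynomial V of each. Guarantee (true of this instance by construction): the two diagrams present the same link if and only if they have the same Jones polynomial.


equivalent: yes
V(D1) = 1  (w 0, c 10, <D> = 1)
V(D2) = 1  [10 crossings, <D> = A^6, w = +2]
key observation: one V(q) for all 2 diagrams — one class (guaranteed)


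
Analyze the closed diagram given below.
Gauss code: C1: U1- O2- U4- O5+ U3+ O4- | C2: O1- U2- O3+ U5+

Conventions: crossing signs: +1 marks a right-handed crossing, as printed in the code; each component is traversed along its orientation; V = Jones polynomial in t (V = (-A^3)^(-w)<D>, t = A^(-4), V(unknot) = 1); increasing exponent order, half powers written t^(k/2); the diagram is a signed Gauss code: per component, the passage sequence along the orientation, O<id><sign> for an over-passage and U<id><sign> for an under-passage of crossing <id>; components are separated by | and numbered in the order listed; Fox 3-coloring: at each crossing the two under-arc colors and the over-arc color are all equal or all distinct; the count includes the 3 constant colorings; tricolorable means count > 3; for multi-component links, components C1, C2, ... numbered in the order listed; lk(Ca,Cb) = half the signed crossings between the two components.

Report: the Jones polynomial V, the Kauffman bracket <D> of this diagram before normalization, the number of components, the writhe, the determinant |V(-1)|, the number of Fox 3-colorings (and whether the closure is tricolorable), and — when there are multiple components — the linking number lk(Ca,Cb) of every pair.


Jones polynomial: V(t) = t^(-7/2) - 2t^(-5/2) + t^(-3/2) - 2t^(-1/2) + t^(1/2) - t^(3/2)
<D> = A^-9 - A^-5 + 2A^-1 - A^3 + 2A^7 - A^11; writhe -1
components 2, writhe -1 (5 crossings)
linking number lk(C1,C2) = 0
3-colorings: 3 of 3^5, det 8 — not tricolorable
note: the 1 component pair carries total linking 0


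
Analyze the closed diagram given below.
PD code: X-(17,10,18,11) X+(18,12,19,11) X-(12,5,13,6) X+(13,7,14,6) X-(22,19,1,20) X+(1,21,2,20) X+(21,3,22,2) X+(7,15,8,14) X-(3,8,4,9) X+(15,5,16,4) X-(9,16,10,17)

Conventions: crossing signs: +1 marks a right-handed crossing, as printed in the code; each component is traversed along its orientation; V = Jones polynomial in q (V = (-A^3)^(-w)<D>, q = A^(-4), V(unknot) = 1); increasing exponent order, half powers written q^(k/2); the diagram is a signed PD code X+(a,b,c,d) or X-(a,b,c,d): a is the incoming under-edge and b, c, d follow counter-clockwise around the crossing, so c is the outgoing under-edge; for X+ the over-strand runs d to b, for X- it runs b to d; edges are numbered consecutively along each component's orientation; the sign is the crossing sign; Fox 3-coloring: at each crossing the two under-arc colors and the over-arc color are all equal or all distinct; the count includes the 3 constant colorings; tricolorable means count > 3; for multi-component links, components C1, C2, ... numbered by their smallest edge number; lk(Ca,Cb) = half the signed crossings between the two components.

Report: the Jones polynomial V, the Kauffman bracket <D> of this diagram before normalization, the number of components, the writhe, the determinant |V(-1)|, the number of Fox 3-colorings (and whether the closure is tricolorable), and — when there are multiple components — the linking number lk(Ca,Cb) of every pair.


V(q) = q^-2 - q^-1 + 1 - q + q^2
bracket: -A^-5 + A^-1 - A^3 + A^7 - A^11, w = +1
1 component, writhe +1, over 11 crossings
det 5, colorings 3 of 3^11 — not tricolorable
observation: palindromic: swapping q for 1/q fixes V


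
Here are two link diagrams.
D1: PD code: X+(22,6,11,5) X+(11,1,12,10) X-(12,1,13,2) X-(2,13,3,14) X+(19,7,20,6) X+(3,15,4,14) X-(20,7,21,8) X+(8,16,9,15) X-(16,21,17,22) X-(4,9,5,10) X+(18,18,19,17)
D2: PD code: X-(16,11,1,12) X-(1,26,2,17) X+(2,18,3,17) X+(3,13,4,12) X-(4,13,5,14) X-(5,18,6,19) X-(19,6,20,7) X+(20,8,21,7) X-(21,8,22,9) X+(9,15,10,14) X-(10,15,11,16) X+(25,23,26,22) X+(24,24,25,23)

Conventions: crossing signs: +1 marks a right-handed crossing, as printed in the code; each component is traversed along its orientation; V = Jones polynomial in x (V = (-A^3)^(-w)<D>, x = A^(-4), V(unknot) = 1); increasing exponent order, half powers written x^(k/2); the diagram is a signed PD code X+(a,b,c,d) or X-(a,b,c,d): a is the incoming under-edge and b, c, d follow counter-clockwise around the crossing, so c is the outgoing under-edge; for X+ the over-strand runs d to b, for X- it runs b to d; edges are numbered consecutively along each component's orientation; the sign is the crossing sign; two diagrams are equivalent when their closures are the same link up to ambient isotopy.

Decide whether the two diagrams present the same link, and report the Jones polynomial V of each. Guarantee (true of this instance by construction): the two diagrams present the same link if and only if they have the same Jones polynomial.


same link: no
V(D1) = -x^(1/2) - x^(5/2)  [11 crossings, <D> = A^-7 + A, w = +1]
V(D2) = -x^(-5/2) - x^(-1/2)  [13 crossings, <D> = A^-1 + A^7, w = -1]
insight: 2 values of V(x) split the 2 diagrams


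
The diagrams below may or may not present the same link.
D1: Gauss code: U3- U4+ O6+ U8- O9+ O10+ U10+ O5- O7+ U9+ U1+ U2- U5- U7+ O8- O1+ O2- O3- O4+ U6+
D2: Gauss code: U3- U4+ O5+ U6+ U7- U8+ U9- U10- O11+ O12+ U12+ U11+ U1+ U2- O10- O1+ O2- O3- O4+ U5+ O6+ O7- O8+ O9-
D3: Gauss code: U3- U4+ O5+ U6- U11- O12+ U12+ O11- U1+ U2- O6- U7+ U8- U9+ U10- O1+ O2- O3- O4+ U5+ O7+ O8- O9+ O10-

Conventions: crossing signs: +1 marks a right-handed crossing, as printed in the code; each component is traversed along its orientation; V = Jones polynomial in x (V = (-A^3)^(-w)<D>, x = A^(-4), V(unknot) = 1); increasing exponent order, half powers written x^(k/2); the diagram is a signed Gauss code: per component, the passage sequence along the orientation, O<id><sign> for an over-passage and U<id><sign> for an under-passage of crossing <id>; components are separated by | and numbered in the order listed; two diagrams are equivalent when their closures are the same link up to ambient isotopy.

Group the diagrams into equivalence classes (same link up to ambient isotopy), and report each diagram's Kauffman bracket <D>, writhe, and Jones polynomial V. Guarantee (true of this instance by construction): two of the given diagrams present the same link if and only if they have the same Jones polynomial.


grouping into links: {D1, D2, D3}
V(D1) = 1  (w +2, c 10, <D> = A^6)
D2 (bracket A^6; 12 crossings at w = +2): V = 1
D3 (bracket 1; 12 crossings at w = 0): V = 1
why: one V(x) for all 3 diagrams — one class (guaranteed)


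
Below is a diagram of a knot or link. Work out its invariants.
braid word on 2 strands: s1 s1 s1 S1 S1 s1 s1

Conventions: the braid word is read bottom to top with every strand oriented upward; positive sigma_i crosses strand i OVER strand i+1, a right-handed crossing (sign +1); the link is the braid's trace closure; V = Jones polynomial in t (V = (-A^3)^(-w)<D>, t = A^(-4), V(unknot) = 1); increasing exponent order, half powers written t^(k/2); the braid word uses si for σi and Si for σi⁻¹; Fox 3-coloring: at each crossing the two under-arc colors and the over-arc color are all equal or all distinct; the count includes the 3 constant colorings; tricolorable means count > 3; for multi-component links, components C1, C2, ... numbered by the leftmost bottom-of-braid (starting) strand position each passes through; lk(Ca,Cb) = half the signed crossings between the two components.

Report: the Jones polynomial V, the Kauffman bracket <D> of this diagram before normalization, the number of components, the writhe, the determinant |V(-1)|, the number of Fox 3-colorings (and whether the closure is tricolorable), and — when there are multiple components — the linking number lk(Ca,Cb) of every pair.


V = t + t^3 - t^4
<D> = A^-7 - A^-3 - A^5 (w = +3)
1 component over 7 crossings, w = +3
9 Fox colorings among 3^7, |V(-1)| = 3: tricolorable
why: one generator, power 3: the (2,3) torus pattern


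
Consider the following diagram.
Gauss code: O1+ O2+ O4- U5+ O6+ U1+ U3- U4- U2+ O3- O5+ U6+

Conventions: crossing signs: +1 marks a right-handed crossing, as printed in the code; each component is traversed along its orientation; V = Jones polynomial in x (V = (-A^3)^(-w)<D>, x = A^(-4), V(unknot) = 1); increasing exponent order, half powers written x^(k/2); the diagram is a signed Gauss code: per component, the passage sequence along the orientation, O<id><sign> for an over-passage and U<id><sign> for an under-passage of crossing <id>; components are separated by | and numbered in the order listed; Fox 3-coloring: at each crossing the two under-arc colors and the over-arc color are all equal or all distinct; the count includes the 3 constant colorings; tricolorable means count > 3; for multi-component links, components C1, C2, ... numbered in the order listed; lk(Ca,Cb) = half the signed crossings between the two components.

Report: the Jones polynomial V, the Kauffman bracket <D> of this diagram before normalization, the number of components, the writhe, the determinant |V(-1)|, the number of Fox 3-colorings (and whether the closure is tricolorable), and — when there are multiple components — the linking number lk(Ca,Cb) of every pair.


V = x + x^3 - x^4
<D> = -A^-10 + A^-6 + A^2 (w = +2)
1 component over 6 crossings, w = +2
9 Fox colorings among 3^6, |V(-1)| = 3: tricolorable
why: the span of V is 3, forcing >= 3 crossings in any diagram


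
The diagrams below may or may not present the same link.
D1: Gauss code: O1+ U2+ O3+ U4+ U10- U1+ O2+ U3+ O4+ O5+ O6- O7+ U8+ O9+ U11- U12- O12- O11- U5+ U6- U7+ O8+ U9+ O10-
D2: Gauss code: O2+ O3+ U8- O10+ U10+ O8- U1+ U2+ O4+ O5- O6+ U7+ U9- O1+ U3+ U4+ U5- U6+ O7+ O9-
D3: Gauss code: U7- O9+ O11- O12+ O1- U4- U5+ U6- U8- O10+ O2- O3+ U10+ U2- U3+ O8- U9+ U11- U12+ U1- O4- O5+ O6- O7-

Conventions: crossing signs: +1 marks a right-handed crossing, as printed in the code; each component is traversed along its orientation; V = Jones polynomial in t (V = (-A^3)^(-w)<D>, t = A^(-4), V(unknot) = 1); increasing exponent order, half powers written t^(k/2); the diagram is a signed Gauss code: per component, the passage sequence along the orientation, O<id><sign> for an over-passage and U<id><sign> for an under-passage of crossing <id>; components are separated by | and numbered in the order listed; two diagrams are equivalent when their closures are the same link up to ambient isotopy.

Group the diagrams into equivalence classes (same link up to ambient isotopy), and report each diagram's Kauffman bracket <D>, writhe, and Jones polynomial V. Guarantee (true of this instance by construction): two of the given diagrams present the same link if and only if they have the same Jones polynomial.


classes: {D1} | {D2} | {D3}
V(D1) = t^2 + 2t^4 - 2t^5 + t^6 - 2t^7 + t^8  [12 crossings, <D> = A^-20 - 2A^-16 + A^-12 - 2A^-8 + 2A^-4 + A^4, w = +4]
D2 (bracket -A^-4 + 1 + A^8; 10 crossings at w = +4): V = t + t^3 - t^4
D3 (bracket A^-6; 12 crossings at w = -2): V = 1
note: 3 classes among 3 diagrams; unequal V(t) rules out equality


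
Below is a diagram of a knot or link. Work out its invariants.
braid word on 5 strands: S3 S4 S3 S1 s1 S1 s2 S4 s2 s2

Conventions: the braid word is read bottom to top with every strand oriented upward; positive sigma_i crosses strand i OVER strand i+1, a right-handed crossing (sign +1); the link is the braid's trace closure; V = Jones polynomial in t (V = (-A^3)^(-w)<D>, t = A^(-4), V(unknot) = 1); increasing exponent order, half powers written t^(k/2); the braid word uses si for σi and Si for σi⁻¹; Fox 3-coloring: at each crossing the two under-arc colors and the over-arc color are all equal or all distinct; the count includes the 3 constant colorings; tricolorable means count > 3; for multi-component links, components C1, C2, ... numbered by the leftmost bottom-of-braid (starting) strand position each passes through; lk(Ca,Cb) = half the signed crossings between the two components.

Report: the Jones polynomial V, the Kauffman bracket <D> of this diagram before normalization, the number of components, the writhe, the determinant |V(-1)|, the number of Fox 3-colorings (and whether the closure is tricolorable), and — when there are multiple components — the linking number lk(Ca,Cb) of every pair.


Jones polynomial: V(t) = -t^-3 + t^-2 - t^-1 + 3 - t + t^2 - t^3
<D> = -A^-18 + A^-14 - A^-10 + 3A^-6 - A^-2 + A^2 - A^6; writhe -2
components 1, writhe -2 (10 crossings)
3-colorings: 27 of 3^10, det 9 — tricolorable
note: w = -2 shifts under R1 moves; the (-A^3)^(2) factor cancels that in V


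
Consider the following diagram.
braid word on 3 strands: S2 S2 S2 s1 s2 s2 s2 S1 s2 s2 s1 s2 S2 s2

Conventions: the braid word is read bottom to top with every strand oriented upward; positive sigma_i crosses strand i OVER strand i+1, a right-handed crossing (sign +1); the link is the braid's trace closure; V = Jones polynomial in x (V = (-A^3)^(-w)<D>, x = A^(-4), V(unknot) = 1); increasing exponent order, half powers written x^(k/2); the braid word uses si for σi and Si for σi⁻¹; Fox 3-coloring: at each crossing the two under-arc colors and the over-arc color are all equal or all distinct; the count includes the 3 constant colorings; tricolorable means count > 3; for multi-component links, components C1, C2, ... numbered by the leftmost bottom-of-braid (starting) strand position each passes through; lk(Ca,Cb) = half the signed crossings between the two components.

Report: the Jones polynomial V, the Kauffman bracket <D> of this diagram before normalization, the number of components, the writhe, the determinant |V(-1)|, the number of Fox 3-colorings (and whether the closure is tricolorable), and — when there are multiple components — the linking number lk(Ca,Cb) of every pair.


V(x) = -1 + 3x - 3x^2 + 5x^3 - 5x^4 + 4x^5 - 3x^6 + 2x^7 - x^8
bracket: -A^-20 + 2A^-16 - 3A^-12 + 4A^-8 - 5A^-4 + 5 - 3A^4 + 3A^8 - A^12, w = +4
1 component, writhe +4, over 14 crossings
det 27, colorings 9 of 3^14 — tricolorable
observation: w = +4 (over 14 crossings) is diagram-only; (-A^3)^(-4) removes it from V


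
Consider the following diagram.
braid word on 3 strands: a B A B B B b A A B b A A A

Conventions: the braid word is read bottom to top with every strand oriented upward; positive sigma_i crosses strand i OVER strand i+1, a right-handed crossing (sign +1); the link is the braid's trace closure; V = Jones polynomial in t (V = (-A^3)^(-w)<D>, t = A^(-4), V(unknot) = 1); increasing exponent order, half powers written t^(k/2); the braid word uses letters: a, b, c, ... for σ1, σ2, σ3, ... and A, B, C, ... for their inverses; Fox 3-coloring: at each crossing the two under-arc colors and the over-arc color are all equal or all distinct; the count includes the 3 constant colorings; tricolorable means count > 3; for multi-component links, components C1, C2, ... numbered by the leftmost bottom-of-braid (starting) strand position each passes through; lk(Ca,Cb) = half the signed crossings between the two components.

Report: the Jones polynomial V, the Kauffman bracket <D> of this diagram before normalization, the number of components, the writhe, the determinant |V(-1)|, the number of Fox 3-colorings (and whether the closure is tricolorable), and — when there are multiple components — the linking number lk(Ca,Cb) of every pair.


Jones polynomial: V(t) = -t^-10 + t^-9 - t^-8 + t^-7 - t^-6 + t^-5 + t^-3
<D> = A^-12 + A^-4 - 1 + A^4 - A^8 + A^12 - A^16; writhe -8
components 1, writhe -8 (14 crossings)
3-colorings: 3 of 3^14, det 7 — not tricolorable
note: |V(-1)| = 7: so not tricolorable, since 3 does not divide 7


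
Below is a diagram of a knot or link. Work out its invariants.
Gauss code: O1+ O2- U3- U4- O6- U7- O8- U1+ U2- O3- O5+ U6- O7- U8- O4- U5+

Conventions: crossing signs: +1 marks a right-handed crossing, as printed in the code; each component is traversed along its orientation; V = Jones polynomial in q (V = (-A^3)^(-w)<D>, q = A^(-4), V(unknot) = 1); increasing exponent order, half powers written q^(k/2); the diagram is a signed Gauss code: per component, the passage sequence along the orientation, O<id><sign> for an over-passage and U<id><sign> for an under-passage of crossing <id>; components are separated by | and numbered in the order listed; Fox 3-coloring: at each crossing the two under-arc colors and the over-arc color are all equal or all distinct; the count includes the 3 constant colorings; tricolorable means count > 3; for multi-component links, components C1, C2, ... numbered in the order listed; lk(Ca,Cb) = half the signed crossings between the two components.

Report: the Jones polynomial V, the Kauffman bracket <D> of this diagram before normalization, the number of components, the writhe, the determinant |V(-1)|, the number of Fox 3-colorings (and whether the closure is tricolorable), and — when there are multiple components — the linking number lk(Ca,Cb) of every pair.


V(q) = -q^-4 + q^-3 + q^-1
bracket: A^-8 + 1 - A^4, w = -4
1 component, writhe -4, over 8 crossings
det 3, colorings 9 of 3^8 — tricolorable
observation: w = -4 shifts under R1 moves; the (-A^3)^(4) factor cancels that in V


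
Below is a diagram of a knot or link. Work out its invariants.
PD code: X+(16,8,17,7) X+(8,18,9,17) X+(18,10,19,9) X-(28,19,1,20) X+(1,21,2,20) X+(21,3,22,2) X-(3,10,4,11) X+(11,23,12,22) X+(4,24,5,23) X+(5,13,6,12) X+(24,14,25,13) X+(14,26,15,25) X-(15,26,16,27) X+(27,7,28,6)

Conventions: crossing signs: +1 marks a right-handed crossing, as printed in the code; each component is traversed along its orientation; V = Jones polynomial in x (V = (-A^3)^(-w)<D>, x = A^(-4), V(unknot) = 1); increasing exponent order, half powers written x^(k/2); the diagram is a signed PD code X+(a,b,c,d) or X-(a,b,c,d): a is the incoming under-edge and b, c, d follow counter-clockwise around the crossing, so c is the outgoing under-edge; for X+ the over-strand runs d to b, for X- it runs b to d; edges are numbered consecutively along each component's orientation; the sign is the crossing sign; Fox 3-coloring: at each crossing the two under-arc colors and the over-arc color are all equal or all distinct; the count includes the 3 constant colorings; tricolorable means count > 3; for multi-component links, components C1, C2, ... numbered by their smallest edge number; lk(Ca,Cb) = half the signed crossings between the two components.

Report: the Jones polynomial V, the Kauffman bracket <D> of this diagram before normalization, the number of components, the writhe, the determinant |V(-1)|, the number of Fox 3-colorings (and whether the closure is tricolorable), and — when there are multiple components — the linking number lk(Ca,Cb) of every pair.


Jones polynomial: V(x) = x^3 + x^5 - x^8
<D> = -A^-8 + A^4 + A^12; writhe +8
components 1, writhe +8 (14 crossings)
3-colorings: 9 of 3^14, det 3 — tricolorable
note: det 3 = |V(-1)|; divisible by 3, so tricolorable


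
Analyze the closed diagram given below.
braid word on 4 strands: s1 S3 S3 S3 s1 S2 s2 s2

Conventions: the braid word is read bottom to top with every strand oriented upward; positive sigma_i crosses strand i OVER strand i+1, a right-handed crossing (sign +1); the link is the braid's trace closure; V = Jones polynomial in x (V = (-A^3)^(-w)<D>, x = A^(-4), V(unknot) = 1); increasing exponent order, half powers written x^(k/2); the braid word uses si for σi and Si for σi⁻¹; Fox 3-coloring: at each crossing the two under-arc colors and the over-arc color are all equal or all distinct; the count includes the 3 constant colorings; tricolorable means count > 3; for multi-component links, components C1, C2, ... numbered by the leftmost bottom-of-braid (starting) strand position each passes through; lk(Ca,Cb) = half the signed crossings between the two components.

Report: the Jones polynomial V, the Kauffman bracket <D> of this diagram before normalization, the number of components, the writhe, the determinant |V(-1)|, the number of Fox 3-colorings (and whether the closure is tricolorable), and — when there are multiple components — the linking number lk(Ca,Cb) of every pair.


Jones polynomial: V(x) = x^(-7/2) - x^(-5/2) + x^(-3/2) - 2x^(-1/2) - x^(3/2)
<D> = -A^-6 - 2A^2 + A^6 - A^10 + A^14; writhe 0
components 2, writhe 0 (8 crossings)
linking number lk(C1,C2) = +1
3-colorings: 9 of 3^8, det 6 — tricolorable
note: span 5 respects span(V) <= c + mu - 1 = 9 for this 2-component diagram


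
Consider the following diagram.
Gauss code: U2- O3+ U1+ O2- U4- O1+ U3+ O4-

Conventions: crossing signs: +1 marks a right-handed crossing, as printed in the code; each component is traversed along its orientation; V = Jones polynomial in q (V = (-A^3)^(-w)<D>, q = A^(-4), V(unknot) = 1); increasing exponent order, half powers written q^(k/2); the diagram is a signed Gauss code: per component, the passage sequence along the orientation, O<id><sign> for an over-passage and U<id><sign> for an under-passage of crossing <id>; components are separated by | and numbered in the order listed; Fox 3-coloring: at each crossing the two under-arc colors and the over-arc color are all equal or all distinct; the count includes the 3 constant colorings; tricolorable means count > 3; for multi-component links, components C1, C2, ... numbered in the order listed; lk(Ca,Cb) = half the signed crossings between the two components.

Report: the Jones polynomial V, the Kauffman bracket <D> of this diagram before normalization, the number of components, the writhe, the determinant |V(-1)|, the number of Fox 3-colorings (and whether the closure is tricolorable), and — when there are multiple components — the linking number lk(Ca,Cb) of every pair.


V(q) = q^-2 - q^-1 + 1 - q + q^2
bracket: A^-8 - A^-4 + 1 - A^4 + A^8, w = 0
1 component, writhe 0, over 4 crossings
det 5, colorings 3 of 3^4 — not tricolorable
observation: palindromic: swapping q for 1/q fixes V


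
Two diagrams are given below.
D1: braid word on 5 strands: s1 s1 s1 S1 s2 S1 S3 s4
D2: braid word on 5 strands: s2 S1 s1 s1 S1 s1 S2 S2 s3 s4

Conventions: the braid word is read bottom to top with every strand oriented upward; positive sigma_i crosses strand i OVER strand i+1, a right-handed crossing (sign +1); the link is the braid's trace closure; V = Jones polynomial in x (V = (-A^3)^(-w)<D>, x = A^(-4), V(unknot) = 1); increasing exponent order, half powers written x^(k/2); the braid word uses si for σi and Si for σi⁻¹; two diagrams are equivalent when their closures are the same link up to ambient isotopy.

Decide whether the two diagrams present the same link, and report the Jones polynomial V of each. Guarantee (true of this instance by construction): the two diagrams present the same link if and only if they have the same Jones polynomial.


equivalent: yes
V(D1) = 1  (w +2, c 8, <D> = A^6)
D2 (bracket A^6; 10 crossings at w = +2): V = 1
why: D2 (10 crossings) and D1 (8) are Markov-related braid presentations


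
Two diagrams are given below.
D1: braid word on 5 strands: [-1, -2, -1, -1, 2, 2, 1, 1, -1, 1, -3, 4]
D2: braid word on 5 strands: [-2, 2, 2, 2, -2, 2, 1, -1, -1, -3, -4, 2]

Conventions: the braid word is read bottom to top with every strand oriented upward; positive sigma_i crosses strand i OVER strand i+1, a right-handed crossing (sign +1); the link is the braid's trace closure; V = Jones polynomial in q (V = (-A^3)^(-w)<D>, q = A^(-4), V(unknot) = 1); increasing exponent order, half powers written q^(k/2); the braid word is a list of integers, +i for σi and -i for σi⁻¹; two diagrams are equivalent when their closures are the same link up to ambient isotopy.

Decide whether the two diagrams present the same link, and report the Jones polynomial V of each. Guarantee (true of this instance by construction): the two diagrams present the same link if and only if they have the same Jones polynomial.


equivalent: no
V(D1) = q^-2 - q^-1 + 1 - q + q^2  (w 0, c 12, <D> = A^-8 - A^-4 + 1 - A^4 + A^8)
V(D2) = q + q^3 - q^4  [12 crossings, <D> = -A^-16 + A^-12 + A^-4, w = 0]
key observation: 2 values of V(q) split the 2 diagrams


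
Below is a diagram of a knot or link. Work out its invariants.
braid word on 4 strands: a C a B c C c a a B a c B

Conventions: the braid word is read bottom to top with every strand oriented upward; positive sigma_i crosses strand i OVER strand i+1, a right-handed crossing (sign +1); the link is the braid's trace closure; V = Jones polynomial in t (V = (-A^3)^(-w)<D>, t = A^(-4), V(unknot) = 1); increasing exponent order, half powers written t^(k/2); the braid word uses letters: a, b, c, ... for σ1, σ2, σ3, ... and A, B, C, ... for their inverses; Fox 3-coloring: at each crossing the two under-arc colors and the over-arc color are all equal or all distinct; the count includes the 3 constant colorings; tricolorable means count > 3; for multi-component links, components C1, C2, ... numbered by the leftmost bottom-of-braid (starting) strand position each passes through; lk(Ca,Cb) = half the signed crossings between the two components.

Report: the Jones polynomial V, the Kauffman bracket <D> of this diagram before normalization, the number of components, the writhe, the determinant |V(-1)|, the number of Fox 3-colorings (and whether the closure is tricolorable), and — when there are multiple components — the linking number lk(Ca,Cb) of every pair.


V(t) = t^-1 - 1 + 3t - 2t^2 + 4t^3 - 2t^4 + 2t^5 - t^6
bracket: A^-15 - 2A^-11 + 2A^-7 - 4A^-3 + 2A - 3A^5 + A^9 - A^13, w = +3
3 components, writhe +3, over 13 crossings
lk(C1,C2) = +1
linking number lk(C1,C3) = 0
lk(C2,C3): 0
det 16, colorings 3 of 3^13 — not tricolorable
observation: the 3 component pairs carry total linking +1


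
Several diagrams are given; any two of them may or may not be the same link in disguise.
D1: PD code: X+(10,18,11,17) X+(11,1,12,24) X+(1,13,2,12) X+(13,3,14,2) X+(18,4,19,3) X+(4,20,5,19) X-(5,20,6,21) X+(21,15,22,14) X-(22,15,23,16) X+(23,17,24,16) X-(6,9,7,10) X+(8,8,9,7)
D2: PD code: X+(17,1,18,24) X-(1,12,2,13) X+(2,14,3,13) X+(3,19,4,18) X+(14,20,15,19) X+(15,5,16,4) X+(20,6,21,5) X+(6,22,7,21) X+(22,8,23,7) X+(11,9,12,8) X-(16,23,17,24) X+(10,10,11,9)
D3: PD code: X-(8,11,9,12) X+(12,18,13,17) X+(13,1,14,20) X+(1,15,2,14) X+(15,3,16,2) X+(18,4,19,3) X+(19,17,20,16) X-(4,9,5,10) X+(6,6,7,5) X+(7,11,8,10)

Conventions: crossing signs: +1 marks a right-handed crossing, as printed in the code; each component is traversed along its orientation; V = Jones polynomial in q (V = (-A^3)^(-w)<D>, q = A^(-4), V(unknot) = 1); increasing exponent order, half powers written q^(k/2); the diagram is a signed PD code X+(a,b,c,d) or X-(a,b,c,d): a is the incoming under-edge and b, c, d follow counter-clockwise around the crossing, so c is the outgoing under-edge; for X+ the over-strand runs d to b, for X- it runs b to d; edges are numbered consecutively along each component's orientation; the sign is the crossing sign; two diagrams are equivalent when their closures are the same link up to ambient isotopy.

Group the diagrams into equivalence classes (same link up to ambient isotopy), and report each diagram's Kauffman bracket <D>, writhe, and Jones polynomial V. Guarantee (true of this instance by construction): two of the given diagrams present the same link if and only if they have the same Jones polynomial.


grouping into links: {D1, D2, D3}
V(D1) = q^2 + q^4 - q^5 + q^6 - q^7  (w +6, c 12, <D> = -A^-10 + A^-6 - A^-2 + A^2 + A^10)
V(D2) = q^2 + q^4 - q^5 + q^6 - q^7  (w +8, c 12, <D> = -A^-4 + 1 - A^4 + A^8 + A^16)
D3 (bracket -A^-10 + A^-6 - A^-2 + A^2 + A^10; 10 crossings at w = +6): V = q^2 + q^4 - q^5 + q^6 - q^7
why: one V(q) for all 3 diagrams — one class (guaranteed)


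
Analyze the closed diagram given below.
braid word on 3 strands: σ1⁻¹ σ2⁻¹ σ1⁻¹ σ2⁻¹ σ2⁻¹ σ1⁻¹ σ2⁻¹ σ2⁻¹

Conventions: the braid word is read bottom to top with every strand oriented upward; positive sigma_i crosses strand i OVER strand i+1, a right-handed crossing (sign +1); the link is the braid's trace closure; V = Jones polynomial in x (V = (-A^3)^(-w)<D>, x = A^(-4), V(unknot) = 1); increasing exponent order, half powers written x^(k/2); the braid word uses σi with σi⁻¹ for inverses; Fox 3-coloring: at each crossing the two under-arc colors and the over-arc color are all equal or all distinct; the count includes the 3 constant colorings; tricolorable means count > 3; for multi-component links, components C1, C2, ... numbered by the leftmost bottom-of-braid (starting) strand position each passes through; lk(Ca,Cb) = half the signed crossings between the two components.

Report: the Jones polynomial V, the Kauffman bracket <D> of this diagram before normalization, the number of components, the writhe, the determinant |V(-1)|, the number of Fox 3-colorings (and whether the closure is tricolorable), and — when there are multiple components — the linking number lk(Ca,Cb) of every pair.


V(x) = -x^-8 + x^-5 + x^-3
bracket: A^-12 + A^-4 - A^8, w = -8
1 component, writhe -8, over 8 crossings
det 3, colorings 9 of 3^8 — tricolorable
observation: w = -8 shifts under R1 moves; the (-A^3)^(8) factor cancels that in V


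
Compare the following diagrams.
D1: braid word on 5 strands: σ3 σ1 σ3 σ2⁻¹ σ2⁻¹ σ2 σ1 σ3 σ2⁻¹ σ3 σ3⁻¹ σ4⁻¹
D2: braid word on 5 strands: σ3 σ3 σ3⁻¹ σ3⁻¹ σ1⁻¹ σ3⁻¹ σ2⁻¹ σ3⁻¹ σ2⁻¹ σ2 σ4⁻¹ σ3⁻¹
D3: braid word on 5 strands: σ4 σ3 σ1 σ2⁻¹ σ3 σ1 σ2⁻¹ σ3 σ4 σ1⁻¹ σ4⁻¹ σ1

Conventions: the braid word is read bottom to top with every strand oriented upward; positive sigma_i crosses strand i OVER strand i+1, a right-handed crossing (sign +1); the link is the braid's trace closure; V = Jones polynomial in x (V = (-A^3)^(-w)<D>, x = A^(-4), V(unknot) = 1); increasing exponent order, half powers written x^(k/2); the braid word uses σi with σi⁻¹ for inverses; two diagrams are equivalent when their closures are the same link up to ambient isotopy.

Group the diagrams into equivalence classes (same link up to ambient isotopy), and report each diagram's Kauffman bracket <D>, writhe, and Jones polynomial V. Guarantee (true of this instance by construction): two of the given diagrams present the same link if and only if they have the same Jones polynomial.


grouping into links: {D1, D3} | {D2}
V(D1) = x^-1 - 2 + 3x - 3x^2 + 4x^3 - 3x^4 + 2x^5 - x^6  (w +2, c 12, <D> = -A^-18 + 2A^-14 - 3A^-10 + 4A^-6 - 3A^-2 + 3A^2 - 2A^6 + A^10)
V(D2) = -x^-4 + x^-3 + x^-1  [12 crossings, <D> = A^-14 + A^-6 - A^-2, w = -6]
V(D3) = x^-1 - 2 + 3x - 3x^2 + 4x^3 - 3x^4 + 2x^5 - x^6  [12 crossings, <D> = -A^-12 + 2A^-8 - 3A^-4 + 4 - 3A^4 + 3A^8 - 2A^12 + A^16, w = +4]
why: 2 classes among 3 diagrams; unequal V(x) rules out equality


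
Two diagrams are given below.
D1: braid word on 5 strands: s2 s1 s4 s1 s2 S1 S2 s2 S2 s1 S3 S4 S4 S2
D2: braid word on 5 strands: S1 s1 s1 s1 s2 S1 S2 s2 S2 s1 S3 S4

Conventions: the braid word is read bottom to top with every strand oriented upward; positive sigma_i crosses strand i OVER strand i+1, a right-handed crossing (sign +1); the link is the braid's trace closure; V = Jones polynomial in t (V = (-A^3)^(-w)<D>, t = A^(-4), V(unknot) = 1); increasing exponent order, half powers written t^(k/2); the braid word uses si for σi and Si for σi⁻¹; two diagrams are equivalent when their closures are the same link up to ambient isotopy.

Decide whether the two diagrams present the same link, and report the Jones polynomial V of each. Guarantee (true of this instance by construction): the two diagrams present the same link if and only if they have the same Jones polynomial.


same link: yes
V(D1) = t + t^3 - t^4  [14 crossings, <D> = -A^-16 + A^-12 + A^-4, w = 0]
V(D2) = t + t^3 - t^4  (w 0, c 12, <D> = -A^-16 + A^-12 + A^-4)
note: one V(t) for all 2 diagrams — one class (guaranteed)


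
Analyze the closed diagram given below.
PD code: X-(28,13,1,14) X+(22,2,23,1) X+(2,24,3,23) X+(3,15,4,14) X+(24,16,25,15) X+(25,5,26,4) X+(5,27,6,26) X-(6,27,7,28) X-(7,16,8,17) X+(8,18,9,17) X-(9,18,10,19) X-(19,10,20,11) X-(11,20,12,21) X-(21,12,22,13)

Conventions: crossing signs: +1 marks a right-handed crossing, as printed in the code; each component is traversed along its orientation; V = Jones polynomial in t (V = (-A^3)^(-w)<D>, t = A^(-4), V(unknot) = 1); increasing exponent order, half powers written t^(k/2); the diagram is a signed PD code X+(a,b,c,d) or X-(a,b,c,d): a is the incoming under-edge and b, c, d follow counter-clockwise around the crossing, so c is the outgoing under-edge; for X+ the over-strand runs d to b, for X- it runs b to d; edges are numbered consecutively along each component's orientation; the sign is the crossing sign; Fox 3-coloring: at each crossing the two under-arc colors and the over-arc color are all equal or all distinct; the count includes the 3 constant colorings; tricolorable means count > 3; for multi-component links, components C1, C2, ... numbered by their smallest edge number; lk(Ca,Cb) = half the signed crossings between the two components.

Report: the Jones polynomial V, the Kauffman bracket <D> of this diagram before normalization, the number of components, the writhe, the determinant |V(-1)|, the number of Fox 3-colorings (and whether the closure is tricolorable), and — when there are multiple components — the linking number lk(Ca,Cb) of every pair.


Jones polynomial: V(t) = -t^-3 + t^-2 - t^-1 + 3 - t + t^2 - t^3
<D> = -A^-12 + A^-8 - A^-4 + 3 - A^4 + A^8 - A^12; writhe 0
components 1, writhe 0 (14 crossings)
3-colorings: 27 of 3^14, det 9 — tricolorable
note: the span of V is 6, forcing >= 6 crossings in any diagram


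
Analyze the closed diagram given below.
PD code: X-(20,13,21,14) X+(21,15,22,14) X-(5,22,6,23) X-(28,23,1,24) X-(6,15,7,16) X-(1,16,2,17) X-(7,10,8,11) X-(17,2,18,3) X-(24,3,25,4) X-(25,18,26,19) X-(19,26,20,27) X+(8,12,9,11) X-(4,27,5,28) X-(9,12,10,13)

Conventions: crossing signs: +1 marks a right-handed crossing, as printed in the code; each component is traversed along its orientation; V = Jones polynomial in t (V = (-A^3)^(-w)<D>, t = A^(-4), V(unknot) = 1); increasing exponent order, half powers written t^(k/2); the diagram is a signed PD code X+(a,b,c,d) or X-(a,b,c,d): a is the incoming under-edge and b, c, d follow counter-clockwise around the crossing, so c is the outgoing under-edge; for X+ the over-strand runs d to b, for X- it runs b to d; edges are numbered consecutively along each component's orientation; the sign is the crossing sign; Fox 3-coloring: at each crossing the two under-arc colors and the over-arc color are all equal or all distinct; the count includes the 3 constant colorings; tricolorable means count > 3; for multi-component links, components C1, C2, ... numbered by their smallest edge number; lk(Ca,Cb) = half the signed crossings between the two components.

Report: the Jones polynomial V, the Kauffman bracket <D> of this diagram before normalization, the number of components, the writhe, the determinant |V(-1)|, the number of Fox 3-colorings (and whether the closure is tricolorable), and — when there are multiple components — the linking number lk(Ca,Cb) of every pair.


V = -t^-8 + t^-5 + t^-3
<D> = A^-18 + A^-10 - A^2 (w = -10)
1 component over 14 crossings, w = -10
9 Fox colorings among 3^14, |V(-1)| = 3: tricolorable
why: w = -10 (over 14 crossings) is diagram-only; (-A^3)^(10) removes it from V


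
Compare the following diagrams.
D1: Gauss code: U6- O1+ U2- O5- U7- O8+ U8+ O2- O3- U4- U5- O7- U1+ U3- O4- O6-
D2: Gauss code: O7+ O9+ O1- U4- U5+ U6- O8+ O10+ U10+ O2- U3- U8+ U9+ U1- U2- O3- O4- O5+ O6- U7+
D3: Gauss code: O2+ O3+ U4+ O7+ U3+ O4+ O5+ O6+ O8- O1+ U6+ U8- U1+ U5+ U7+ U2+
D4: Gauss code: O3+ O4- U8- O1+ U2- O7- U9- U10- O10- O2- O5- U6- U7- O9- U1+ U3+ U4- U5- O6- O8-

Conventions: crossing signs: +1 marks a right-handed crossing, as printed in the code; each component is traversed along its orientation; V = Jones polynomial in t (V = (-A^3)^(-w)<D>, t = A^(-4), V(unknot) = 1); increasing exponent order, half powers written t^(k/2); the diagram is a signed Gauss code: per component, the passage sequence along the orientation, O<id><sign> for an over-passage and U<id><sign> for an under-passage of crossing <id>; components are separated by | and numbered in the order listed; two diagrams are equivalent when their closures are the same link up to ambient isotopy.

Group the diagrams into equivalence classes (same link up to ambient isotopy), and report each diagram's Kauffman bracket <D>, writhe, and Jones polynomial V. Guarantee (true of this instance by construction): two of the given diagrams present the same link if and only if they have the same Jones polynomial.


equivalence classes: {D1, D4} | {D2} | {D3}
D1 (bracket A^-8 - A^-4 + 2 - A^4 + A^8 - A^12; 8 crossings at w = -4): V = -t^-6 + t^-5 - t^-4 + 2t^-3 - t^-2 + t^-1
V(D2) = 1  [10 crossings, <D> = 1, w = 0]
V(D3) = t + t^3 - t^4  (w +6, c 8, <D> = -A^2 + A^6 + A^14)
D4 (bracket A^-14 - A^-10 + 2A^-6 - A^-2 + A^2 - A^6; 10 crossings at w = -6): V = -t^-6 + t^-5 - t^-4 + 2t^-3 - t^-2 + t^-1
observation: V(t) takes 3 values over 4 diagrams, fixing the grouping


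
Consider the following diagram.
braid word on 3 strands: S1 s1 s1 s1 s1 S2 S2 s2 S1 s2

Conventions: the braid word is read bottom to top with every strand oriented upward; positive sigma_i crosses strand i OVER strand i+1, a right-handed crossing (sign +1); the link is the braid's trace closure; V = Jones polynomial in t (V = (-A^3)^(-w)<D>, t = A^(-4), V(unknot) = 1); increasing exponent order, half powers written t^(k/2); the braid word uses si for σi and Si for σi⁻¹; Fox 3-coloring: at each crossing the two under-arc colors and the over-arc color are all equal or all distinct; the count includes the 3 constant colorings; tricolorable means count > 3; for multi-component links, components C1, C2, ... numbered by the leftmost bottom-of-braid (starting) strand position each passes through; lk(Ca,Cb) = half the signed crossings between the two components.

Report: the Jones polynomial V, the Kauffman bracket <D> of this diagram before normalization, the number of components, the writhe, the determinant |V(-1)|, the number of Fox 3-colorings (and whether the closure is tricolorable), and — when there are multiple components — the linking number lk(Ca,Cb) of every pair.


Jones polynomial: V(t) = t + t^3 - t^4
<D> = -A^-10 + A^-6 + A^2; writhe +2
components 1, writhe +2 (10 crossings)
3-colorings: 9 of 3^10, det 3 — tricolorable
note: the span of V is 3, forcing >= 3 crossings in any diagram


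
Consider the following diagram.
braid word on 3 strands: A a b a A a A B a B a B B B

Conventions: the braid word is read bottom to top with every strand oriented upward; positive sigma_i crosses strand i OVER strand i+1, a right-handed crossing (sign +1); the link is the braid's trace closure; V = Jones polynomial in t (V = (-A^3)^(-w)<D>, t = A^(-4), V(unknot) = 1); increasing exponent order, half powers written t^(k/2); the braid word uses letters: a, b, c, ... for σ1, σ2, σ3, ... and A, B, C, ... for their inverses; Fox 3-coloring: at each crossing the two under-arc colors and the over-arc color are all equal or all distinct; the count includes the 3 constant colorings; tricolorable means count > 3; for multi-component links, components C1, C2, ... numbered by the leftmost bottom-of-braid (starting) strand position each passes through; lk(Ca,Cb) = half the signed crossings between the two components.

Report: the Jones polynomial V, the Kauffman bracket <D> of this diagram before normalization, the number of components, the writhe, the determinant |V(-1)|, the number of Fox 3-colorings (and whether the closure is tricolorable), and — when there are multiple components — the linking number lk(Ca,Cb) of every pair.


V(t) = t^-5 - 2t^-4 + 2t^-3 - 2t^-2 + 2t^-1 - 1 + t
bracket: A^-10 - A^-6 + 2A^-2 - 2A^2 + 2A^6 - 2A^10 + A^14, w = -2
1 component, writhe -2, over 14 crossings
det 11, colorings 3 of 3^14 — not tricolorable
observation: w = -2 shifts under R1 moves; the (-A^3)^(2) factor cancels that in V
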